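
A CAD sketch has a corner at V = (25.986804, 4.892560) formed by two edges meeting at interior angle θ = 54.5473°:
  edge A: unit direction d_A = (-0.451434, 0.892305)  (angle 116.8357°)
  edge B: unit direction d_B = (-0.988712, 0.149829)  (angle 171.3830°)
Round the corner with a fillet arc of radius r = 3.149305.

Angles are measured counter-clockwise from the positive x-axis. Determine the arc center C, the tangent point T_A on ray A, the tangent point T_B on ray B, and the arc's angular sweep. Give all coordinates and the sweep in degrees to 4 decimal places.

bisector direction at 144.1094° = (-0.810137,0.586240)
center distance |VC| = r/sin(θ/2) = 3.149305/sin(27.2736°) = 6.872598
C = V + |VC|·bis = (20.4191,8.9216)
T_A = V + ((C−V)·d_A)·d_A = V + 6.1086·d_A = (23.2292,10.3433)
T_B = V + ((C−V)·d_B)·d_B = V + 6.1086·d_B = (19.9472,5.8078)
sweep = 180° − θ = 125.4527°

center=(20.4191,8.9216) T_A=(23.2292,10.3433) T_B=(19.9472,5.8078) sweep=125.4527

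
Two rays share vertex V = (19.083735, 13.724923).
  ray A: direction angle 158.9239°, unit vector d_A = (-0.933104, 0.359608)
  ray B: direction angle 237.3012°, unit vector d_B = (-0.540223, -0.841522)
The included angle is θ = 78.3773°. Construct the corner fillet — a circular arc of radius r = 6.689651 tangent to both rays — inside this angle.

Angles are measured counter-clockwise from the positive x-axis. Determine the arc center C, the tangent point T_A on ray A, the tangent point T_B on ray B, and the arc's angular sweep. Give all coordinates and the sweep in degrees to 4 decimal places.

bisector direction at 198.1126° = (-0.950448,-0.310885)
center distance |VC| = r/sin(θ/2) = 6.689651/sin(39.1887°) = 10.586972
C = V + |VC|·bis = (9.0214,10.4336)
T_A = V + ((C−V)·d_A)·d_A = V + 8.2056·d_A = (11.4270,16.6757)
T_B = V + ((C−V)·d_B)·d_B = V + 8.2056·d_B = (14.6509,6.8197)
sweep = 180° − θ = 101.6227°

center=(9.0214,10.4336) T_A=(11.4270,16.6757) T_B=(14.6509,6.8197) sweep=101.6227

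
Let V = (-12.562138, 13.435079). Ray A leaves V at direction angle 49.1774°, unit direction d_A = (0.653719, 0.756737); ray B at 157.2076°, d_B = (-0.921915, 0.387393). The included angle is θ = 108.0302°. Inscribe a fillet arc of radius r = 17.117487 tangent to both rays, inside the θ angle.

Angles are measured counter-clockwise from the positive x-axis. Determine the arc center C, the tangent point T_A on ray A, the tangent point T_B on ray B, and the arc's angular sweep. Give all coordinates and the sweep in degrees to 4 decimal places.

center=(-17.3901,34.0311) T_A=(-4.4366,22.8411) T_B=(-24.0213,18.2503) sweep=71.9698

bisector direction at 103.1925° = (-0.228223,0.973609)
center distance |VC| = r/sin(θ/2) = 17.117487/sin(54.0151°) = 21.154328
C = V + |VC|·bis = (-17.3901,34.0311)
T_A = V + ((C−V)·d_A)·d_A = V + 12.4297·d_A = (-4.4366,22.8411)
T_B = V + ((C−V)·d_B)·d_B = V + 12.4297·d_B = (-24.0213,18.2503)
sweep = 180° − θ = 71.9698°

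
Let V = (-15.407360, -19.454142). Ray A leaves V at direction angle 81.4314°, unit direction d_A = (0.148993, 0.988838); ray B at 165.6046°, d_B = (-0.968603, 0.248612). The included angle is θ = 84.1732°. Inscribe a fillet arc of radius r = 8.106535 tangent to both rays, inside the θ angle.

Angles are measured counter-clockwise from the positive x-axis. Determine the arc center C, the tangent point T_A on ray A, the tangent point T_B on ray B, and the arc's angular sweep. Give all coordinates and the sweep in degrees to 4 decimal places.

center=(-22.0861,-9.3706) T_A=(-14.0700,-10.5784) T_B=(-24.1014,-17.2226) sweep=95.8268

bisector direction at 123.5180° = (-0.552199,0.833712)
center distance |VC| = r/sin(θ/2) = 8.106535/sin(42.0866°) = 12.094738
C = V + |VC|·bis = (-22.0861,-9.3706)
T_A = V + ((C−V)·d_A)·d_A = V + 8.9759·d_A = (-14.0700,-10.5784)
T_B = V + ((C−V)·d_B)·d_B = V + 8.9759·d_B = (-24.1014,-17.2226)
sweep = 180° − θ = 95.8268°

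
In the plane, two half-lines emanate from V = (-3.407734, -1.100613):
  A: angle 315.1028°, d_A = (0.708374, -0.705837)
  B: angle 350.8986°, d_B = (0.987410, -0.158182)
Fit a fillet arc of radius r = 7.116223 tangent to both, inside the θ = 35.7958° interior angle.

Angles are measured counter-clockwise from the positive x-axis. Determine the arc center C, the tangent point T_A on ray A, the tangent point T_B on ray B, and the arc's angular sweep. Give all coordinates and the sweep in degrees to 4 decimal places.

bisector direction at 333.0007° = (0.891012,-0.453980)
center distance |VC| = r/sin(θ/2) = 7.116223/sin(17.8979°) = 23.155612
C = V + |VC|·bis = (17.2242,-11.6128)
T_A = V + ((C−V)·d_A)·d_A = V + 22.0350·d_A = (12.2013,-16.6537)
T_B = V + ((C−V)·d_B)·d_B = V + 22.0350·d_B = (18.3499,-4.5862)
sweep = 180° − θ = 144.2042°

center=(17.2242,-11.6128) T_A=(12.2013,-16.6537) T_B=(18.3499,-4.5862) sweep=144.2042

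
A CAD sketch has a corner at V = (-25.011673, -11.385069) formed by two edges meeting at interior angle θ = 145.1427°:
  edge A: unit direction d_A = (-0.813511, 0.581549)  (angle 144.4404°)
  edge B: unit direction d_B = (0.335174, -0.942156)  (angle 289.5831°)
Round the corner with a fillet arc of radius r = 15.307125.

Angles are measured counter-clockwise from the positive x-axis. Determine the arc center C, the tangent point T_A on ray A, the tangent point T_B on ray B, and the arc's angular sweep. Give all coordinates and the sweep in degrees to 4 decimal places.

center=(-37.8227,-21.0430) T_A=(-28.9209,-8.5905) T_B=(-23.4010,-15.9125) sweep=34.8573

bisector direction at 217.0117° = (-0.798512,-0.601979)
center distance |VC| = r/sin(θ/2) = 15.307125/sin(72.5713°) = 16.043679
C = V + |VC|·bis = (-37.8227,-21.0430)
T_A = V + ((C−V)·d_A)·d_A = V + 4.8054·d_A = (-28.9209,-8.5905)
T_B = V + ((C−V)·d_B)·d_B = V + 4.8054·d_B = (-23.4010,-15.9125)
sweep = 180° − θ = 34.8573°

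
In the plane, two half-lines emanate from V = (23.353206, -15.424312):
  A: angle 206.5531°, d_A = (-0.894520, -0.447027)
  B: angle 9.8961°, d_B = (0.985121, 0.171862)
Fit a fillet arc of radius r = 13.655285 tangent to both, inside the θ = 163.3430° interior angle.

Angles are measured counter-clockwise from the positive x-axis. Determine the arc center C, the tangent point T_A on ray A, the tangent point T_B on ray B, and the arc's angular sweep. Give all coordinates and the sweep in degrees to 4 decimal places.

center=(27.6693,-28.5329) T_A=(21.5650,-16.3179) T_B=(25.3225,-15.0808) sweep=16.6570

bisector direction at 288.2246° = (0.312743,-0.949838)
center distance |VC| = r/sin(θ/2) = 13.655285/sin(81.6715°) = 13.800830
C = V + |VC|·bis = (27.6693,-28.5329)
T_A = V + ((C−V)·d_A)·d_A = V + 1.9990·d_A = (21.5650,-16.3179)
T_B = V + ((C−V)·d_B)·d_B = V + 1.9990·d_B = (25.3225,-15.0808)
sweep = 180° − θ = 16.6570°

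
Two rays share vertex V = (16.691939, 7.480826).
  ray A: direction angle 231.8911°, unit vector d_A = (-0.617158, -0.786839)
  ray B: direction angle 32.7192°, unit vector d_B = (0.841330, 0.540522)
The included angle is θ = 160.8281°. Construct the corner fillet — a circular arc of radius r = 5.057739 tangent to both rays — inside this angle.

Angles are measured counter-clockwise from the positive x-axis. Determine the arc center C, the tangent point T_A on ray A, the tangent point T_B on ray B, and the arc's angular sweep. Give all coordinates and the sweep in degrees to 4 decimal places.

bisector direction at 312.3052° = (0.673079,-0.739571)
center distance |VC| = r/sin(θ/2) = 5.057739/sin(80.4141°) = 5.129361
C = V + |VC|·bis = (20.1444,3.6873)
T_A = V + ((C−V)·d_A)·d_A = V + 0.8542·d_A = (16.1648,6.8087)
T_B = V + ((C−V)·d_B)·d_B = V + 0.8542·d_B = (17.4106,7.9425)
sweep = 180° − θ = 19.1719°

center=(20.1444,3.6873) T_A=(16.1648,6.8087) T_B=(17.4106,7.9425) sweep=19.1719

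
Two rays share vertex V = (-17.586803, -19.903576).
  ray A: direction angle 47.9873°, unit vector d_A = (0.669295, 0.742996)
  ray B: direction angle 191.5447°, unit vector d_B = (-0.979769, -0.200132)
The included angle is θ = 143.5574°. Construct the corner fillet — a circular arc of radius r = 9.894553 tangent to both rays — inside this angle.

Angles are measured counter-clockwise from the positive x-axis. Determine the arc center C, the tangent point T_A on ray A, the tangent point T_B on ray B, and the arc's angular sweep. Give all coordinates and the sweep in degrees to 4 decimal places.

center=(-22.7584,-10.8611) T_A=(-15.4067,-17.4835) T_B=(-20.7781,-20.5555) sweep=36.4426

bisector direction at 119.7660° = (-0.496459,0.868060)
center distance |VC| = r/sin(θ/2) = 9.894553/sin(71.7787°) = 10.416899
C = V + |VC|·bis = (-22.7584,-10.8611)
T_A = V + ((C−V)·d_A)·d_A = V + 3.2572·d_A = (-15.4067,-17.4835)
T_B = V + ((C−V)·d_B)·d_B = V + 3.2572·d_B = (-20.7781,-20.5555)
sweep = 180° − θ = 36.4426°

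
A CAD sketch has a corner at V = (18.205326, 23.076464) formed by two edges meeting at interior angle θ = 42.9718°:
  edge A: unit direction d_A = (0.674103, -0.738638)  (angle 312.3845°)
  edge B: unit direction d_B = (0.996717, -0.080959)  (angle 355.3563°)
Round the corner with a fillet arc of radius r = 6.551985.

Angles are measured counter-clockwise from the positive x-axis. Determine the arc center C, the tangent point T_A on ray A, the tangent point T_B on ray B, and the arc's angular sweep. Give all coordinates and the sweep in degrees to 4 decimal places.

center=(34.2654,15.1984) T_A=(29.4259,10.7817) T_B=(34.7959,21.7289) sweep=137.0282

bisector direction at 333.8704° = (0.897800,-0.440403)
center distance |VC| = r/sin(θ/2) = 6.551985/sin(21.4859°) = 17.888292
C = V + |VC|·bis = (34.2654,15.1984)
T_A = V + ((C−V)·d_A)·d_A = V + 16.6452·d_A = (29.4259,10.7817)
T_B = V + ((C−V)·d_B)·d_B = V + 16.6452·d_B = (34.7959,21.7289)
sweep = 180° − θ = 137.0282°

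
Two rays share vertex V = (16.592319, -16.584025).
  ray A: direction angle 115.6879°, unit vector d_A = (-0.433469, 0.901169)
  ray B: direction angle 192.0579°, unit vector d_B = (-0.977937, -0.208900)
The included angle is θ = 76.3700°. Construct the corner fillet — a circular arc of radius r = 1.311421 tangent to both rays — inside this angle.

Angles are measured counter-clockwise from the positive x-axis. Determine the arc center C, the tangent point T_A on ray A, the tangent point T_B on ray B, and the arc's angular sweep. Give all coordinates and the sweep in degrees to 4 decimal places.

bisector direction at 153.8729° = (-0.897819,0.440364)
center distance |VC| = r/sin(θ/2) = 1.311421/sin(38.1850°) = 2.121345
C = V + |VC|·bis = (14.6877,-15.6499)
T_A = V + ((C−V)·d_A)·d_A = V + 1.6674·d_A = (15.8695,-15.0814)
T_B = V + ((C−V)·d_B)·d_B = V + 1.6674·d_B = (14.9617,-16.9323)
sweep = 180° − θ = 103.6300°

center=(14.6877,-15.6499) T_A=(15.8695,-15.0814) T_B=(14.9617,-16.9323) sweep=103.6300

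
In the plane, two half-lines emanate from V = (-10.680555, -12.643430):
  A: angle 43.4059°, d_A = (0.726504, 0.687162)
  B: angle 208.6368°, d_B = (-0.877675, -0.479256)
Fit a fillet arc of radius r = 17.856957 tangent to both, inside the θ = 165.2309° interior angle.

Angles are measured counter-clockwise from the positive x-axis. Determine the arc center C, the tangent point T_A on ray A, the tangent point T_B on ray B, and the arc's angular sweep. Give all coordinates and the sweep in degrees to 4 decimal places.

bisector direction at 126.0213° = (-0.588087,0.808798)
center distance |VC| = r/sin(θ/2) = 17.856957/sin(82.6154°) = 18.006304
C = V + |VC|·bis = (-21.2698,1.9200)
T_A = V + ((C−V)·d_A)·d_A = V + 2.3143·d_A = (-8.9992,-11.0531)
T_B = V + ((C−V)·d_B)·d_B = V + 2.3143·d_B = (-12.7118,-13.7526)
sweep = 180° − θ = 14.7691°

center=(-21.2698,1.9200) T_A=(-8.9992,-11.0531) T_B=(-12.7118,-13.7526) sweep=14.7691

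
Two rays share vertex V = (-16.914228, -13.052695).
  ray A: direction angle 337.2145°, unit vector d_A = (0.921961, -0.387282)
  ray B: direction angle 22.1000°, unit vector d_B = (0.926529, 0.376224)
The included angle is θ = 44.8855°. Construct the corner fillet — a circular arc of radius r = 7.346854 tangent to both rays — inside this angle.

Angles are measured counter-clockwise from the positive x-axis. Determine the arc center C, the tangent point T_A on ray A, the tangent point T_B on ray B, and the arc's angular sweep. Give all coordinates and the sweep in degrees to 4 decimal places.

bisector direction at 359.6572° = (0.999982,-0.005982)
center distance |VC| = r/sin(θ/2) = 7.346854/sin(22.4428°) = 19.244688
C = V + |VC|·bis = (2.3301,-13.1678)
T_A = V + ((C−V)·d_A)·d_A = V + 17.7871·d_A = (-0.5152,-19.9413)
T_B = V + ((C−V)·d_B)·d_B = V + 17.7871·d_B = (-0.4339,-6.3607)
sweep = 180° − θ = 135.1145°

center=(2.3301,-13.1678) T_A=(-0.5152,-19.9413) T_B=(-0.4339,-6.3607) sweep=135.1145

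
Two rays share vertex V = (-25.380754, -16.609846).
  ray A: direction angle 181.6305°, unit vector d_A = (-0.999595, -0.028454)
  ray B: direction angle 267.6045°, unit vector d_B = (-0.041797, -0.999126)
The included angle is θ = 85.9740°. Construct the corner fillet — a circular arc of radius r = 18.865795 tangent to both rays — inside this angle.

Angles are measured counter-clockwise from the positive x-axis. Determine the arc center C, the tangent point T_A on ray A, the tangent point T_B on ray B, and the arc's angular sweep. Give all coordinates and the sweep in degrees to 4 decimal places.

center=(-45.0760,-36.0439) T_A=(-45.6129,-17.1858) T_B=(-26.2267,-36.8325) sweep=94.0260

bisector direction at 224.6175° = (-0.711812,-0.702370)
center distance |VC| = r/sin(θ/2) = 18.865795/sin(42.9870°) = 27.669256
C = V + |VC|·bis = (-45.0760,-36.0439)
T_A = V + ((C−V)·d_A)·d_A = V + 20.2403·d_A = (-45.6129,-17.1858)
T_B = V + ((C−V)·d_B)·d_B = V + 20.2403·d_B = (-26.2267,-36.8325)
sweep = 180° − θ = 94.0260°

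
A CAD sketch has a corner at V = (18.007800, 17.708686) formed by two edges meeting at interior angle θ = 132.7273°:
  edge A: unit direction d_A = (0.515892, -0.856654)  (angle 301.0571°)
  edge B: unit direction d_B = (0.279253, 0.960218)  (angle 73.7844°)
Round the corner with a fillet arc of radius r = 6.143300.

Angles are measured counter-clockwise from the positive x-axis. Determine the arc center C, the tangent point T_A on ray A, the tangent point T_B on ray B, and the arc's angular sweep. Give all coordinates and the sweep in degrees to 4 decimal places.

bisector direction at 7.4207° = (0.991624,0.129155)
center distance |VC| = r/sin(θ/2) = 6.143300/sin(66.3637°) = 6.705865
C = V + |VC|·bis = (24.6575,18.5748)
T_A = V + ((C−V)·d_A)·d_A = V + 2.6886·d_A = (19.3948,15.4055)
T_B = V + ((C−V)·d_B)·d_B = V + 2.6886·d_B = (18.7586,20.2903)
sweep = 180° − θ = 47.2727°

center=(24.6575,18.5748) T_A=(19.3948,15.4055) T_B=(18.7586,20.2903) sweep=47.2727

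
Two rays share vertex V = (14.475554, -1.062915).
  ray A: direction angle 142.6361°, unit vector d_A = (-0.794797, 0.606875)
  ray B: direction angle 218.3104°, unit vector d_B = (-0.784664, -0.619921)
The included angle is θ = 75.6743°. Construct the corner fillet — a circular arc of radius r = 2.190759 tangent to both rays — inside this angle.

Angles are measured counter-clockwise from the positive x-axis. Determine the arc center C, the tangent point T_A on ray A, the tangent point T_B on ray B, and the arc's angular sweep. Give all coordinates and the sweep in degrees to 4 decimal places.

center=(10.9043,-1.0924) T_A=(12.2338,0.6488) T_B=(12.2624,-2.8114) sweep=104.3257

bisector direction at 180.4733° = (-0.999966,-0.008260)
center distance |VC| = r/sin(θ/2) = 2.190759/sin(37.8372°) = 3.571389
C = V + |VC|·bis = (10.9043,-1.0924)
T_A = V + ((C−V)·d_A)·d_A = V + 2.8205·d_A = (12.2338,0.6488)
T_B = V + ((C−V)·d_B)·d_B = V + 2.8205·d_B = (12.2624,-2.8114)
sweep = 180° − θ = 104.3257°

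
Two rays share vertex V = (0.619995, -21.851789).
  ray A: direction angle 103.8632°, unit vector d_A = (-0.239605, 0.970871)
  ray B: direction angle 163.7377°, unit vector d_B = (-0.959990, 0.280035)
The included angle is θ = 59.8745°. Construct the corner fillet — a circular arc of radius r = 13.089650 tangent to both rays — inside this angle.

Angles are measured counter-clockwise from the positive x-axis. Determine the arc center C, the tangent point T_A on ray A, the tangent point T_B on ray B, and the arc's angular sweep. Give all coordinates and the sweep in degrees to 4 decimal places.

bisector direction at 133.8005° = (-0.692149,0.721755)
center distance |VC| = r/sin(θ/2) = 13.089650/sin(29.9372°) = 26.229070
C = V + |VC|·bis = (-17.5344,-2.9208)
T_A = V + ((C−V)·d_A)·d_A = V + 22.7294·d_A = (-4.8261,0.2155)
T_B = V + ((C−V)·d_B)·d_B = V + 22.7294·d_B = (-21.2000,-15.4868)
sweep = 180° − θ = 120.1255°

center=(-17.5344,-2.9208) T_A=(-4.8261,0.2155) T_B=(-21.2000,-15.4868) sweep=120.1255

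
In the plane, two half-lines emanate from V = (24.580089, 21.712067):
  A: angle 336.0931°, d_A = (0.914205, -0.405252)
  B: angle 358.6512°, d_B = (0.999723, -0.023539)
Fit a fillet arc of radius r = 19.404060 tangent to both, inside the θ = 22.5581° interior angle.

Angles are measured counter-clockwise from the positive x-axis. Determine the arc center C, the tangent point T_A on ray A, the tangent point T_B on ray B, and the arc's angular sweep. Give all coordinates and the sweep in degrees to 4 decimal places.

bisector direction at 347.3722° = (0.975811,-0.218618)
center distance |VC| = r/sin(θ/2) = 19.404060/sin(11.2790°) = 99.209064
C = V + |VC|·bis = (121.3893,0.0232)
T_A = V + ((C−V)·d_A)·d_A = V + 97.2930·d_A = (113.5258,-17.7161)
T_B = V + ((C−V)·d_B)·d_B = V + 97.2930·d_B = (121.8461,19.4219)
sweep = 180° − θ = 157.4419°

center=(121.3893,0.0232) T_A=(113.5258,-17.7161) T_B=(121.8461,19.4219) sweep=157.4419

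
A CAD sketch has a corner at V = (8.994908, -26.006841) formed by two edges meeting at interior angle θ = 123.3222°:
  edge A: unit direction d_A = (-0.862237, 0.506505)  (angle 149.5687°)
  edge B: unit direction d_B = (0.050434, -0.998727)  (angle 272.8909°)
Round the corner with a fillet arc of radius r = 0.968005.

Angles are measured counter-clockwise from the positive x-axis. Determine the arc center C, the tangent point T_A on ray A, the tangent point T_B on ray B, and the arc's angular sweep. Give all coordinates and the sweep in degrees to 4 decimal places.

bisector direction at 211.2298° = (-0.855095,-0.518472)
center distance |VC| = r/sin(θ/2) = 0.968005/sin(61.6611°) = 1.099812
C = V + |VC|·bis = (8.0545,-26.5771)
T_A = V + ((C−V)·d_A)·d_A = V + 0.5221·d_A = (8.5448,-25.7424)
T_B = V + ((C−V)·d_B)·d_B = V + 0.5221·d_B = (9.0212,-26.5282)
sweep = 180° − θ = 56.6778°

center=(8.0545,-26.5771) T_A=(8.5448,-25.7424) T_B=(9.0212,-26.5282) sweep=56.6778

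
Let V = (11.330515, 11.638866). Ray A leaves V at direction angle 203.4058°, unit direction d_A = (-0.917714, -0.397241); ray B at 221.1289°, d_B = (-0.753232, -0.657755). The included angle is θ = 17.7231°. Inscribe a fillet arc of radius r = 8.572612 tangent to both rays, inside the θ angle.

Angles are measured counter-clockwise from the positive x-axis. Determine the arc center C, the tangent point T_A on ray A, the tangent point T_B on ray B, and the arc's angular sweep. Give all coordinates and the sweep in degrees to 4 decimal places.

center=(-35.7246,-18.0706) T_A=(-39.1300,-10.2034) T_B=(-30.0859,-24.5278) sweep=162.2769

bisector direction at 212.2673° = (-0.845566,-0.533871)
center distance |VC| = r/sin(θ/2) = 8.572612/sin(8.8615°) = 55.649201
C = V + |VC|·bis = (-35.7246,-18.0706)
T_A = V + ((C−V)·d_A)·d_A = V + 54.9849·d_A = (-39.1300,-10.2034)
T_B = V + ((C−V)·d_B)·d_B = V + 54.9849·d_B = (-30.0859,-24.5278)
sweep = 180° − θ = 162.2769°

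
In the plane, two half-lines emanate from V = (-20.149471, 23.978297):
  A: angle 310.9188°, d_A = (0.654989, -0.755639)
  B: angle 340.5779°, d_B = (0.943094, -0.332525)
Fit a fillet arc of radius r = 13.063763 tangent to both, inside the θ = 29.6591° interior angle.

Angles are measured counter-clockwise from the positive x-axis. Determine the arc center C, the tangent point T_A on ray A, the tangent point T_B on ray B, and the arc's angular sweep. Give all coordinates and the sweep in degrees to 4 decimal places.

bisector direction at 325.7483° = (0.826574,-0.562829)
center distance |VC| = r/sin(θ/2) = 13.063763/sin(14.8295°) = 51.041418
C = V + |VC|·bis = (22.0400,-4.7493)
T_A = V + ((C−V)·d_A)·d_A = V + 49.3413·d_A = (12.1685,-13.3059)
T_B = V + ((C−V)·d_B)·d_B = V + 49.3413·d_B = (26.3840,7.5711)
sweep = 180° − θ = 150.3409°

center=(22.0400,-4.7493) T_A=(12.1685,-13.3059) T_B=(26.3840,7.5711) sweep=150.3409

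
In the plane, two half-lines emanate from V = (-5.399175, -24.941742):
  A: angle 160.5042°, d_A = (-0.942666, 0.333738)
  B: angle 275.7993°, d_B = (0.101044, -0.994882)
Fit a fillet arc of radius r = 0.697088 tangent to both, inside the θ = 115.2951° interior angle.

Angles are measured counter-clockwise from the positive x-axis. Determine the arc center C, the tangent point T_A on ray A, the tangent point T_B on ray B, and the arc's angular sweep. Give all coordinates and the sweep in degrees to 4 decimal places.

bisector direction at 218.1518° = (-0.786377,-0.617746)
center distance |VC| = r/sin(θ/2) = 0.697088/sin(57.6476°) = 0.825179
C = V + |VC|·bis = (-6.0481,-25.4515)
T_A = V + ((C−V)·d_A)·d_A = V + 0.4416·d_A = (-5.8154,-24.7944)
T_B = V + ((C−V)·d_B)·d_B = V + 0.4416·d_B = (-5.3546,-25.3811)
sweep = 180° − θ = 64.7049°

center=(-6.0481,-25.4515) T_A=(-5.8154,-24.7944) T_B=(-5.3546,-25.3811) sweep=64.7049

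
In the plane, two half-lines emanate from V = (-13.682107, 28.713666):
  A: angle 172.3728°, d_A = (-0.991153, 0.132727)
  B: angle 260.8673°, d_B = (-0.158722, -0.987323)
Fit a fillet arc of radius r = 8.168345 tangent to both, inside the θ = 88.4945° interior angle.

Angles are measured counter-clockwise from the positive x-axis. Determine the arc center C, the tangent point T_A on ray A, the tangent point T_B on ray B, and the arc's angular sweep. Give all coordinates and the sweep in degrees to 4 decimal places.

bisector direction at 216.6200° = (-0.802609,-0.596506)
center distance |VC| = r/sin(θ/2) = 8.168345/sin(44.2473°) = 11.706591
C = V + |VC|·bis = (-23.0779,21.7306)
T_A = V + ((C−V)·d_A)·d_A = V + 8.3858·d_A = (-21.9938,29.8267)
T_B = V + ((C−V)·d_B)·d_B = V + 8.3858·d_B = (-15.0131,20.4341)
sweep = 180° − θ = 91.5055°

center=(-23.0779,21.7306) T_A=(-21.9938,29.8267) T_B=(-15.0131,20.4341) sweep=91.5055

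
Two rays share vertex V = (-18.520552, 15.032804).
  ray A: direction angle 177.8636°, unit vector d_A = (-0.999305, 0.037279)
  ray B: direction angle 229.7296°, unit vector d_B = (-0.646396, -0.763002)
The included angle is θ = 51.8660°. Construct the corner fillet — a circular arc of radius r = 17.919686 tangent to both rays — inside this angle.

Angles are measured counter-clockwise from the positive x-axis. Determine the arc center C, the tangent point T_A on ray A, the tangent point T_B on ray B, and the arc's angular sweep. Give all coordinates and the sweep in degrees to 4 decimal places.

bisector direction at 203.7966° = (-0.914984,-0.403491)
center distance |VC| = r/sin(θ/2) = 17.919686/sin(25.9330°) = 40.976158
C = V + |VC|·bis = (-56.0131,-1.5007)
T_A = V + ((C−V)·d_A)·d_A = V + 36.8501·d_A = (-55.3450,16.4065)
T_B = V + ((C−V)·d_B)·d_B = V + 36.8501·d_B = (-42.3403,-13.0839)
sweep = 180° − θ = 128.1340°

center=(-56.0131,-1.5007) T_A=(-55.3450,16.4065) T_B=(-42.3403,-13.0839) sweep=128.1340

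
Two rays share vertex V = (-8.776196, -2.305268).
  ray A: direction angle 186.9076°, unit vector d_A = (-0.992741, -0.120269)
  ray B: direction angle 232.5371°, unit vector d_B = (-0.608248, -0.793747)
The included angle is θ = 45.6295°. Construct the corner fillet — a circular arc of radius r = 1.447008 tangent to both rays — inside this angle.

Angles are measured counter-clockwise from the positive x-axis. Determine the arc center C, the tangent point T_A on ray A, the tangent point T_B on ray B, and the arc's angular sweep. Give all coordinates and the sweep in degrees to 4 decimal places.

center=(-12.0170,-4.1555) T_A=(-12.1910,-2.7190) T_B=(-10.8685,-5.0356) sweep=134.3705

bisector direction at 209.7224° = (-0.868438,-0.495797)
center distance |VC| = r/sin(θ/2) = 1.447008/sin(22.8148°) = 3.731779
C = V + |VC|·bis = (-12.0170,-4.1555)
T_A = V + ((C−V)·d_A)·d_A = V + 3.4398·d_A = (-12.1910,-2.7190)
T_B = V + ((C−V)·d_B)·d_B = V + 3.4398·d_B = (-10.8685,-5.0356)
sweep = 180° − θ = 134.3705°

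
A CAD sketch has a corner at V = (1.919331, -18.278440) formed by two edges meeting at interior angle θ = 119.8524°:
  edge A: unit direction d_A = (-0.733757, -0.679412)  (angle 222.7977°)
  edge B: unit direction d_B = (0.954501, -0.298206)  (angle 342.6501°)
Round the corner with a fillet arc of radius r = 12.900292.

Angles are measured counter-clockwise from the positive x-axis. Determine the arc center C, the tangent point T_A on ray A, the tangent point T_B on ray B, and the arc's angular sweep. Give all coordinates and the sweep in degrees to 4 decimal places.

center=(5.2027,-32.8194) T_A=(-3.5620,-23.3538) T_B=(9.0496,-20.5061) sweep=60.1476

bisector direction at 282.7239° = (0.220253,-0.975443)
center distance |VC| = r/sin(θ/2) = 12.900292/sin(59.9262°) = 14.907072
C = V + |VC|·bis = (5.2027,-32.8194)
T_A = V + ((C−V)·d_A)·d_A = V + 7.4702·d_A = (-3.5620,-23.3538)
T_B = V + ((C−V)·d_B)·d_B = V + 7.4702·d_B = (9.0496,-20.5061)
sweep = 180° − θ = 60.1476°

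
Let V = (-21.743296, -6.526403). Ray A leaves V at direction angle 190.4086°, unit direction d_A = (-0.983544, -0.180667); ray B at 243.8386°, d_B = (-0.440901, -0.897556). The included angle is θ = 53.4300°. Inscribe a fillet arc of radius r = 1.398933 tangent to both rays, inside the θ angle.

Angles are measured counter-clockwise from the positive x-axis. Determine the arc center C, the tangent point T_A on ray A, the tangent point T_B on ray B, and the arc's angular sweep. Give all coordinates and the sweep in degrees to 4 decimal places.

bisector direction at 217.1236° = (-0.797335,-0.603536)
center distance |VC| = r/sin(θ/2) = 1.398933/sin(26.7150°) = 3.111832
C = V + |VC|·bis = (-24.2245,-8.4045)
T_A = V + ((C−V)·d_A)·d_A = V + 2.7797·d_A = (-24.4772,-7.0286)
T_B = V + ((C−V)·d_B)·d_B = V + 2.7797·d_B = (-22.9688,-9.0213)
sweep = 180° − θ = 126.5700°

center=(-24.2245,-8.4045) T_A=(-24.4772,-7.0286) T_B=(-22.9688,-9.0213) sweep=126.5700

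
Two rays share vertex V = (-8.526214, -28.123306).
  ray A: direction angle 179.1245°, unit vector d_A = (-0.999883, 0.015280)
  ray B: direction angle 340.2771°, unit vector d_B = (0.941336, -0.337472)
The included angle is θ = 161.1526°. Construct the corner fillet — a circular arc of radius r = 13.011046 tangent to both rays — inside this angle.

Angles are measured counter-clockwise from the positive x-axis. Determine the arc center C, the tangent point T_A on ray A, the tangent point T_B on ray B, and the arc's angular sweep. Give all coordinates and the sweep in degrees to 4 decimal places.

center=(-10.8843,-41.0998) T_A=(-10.6855,-28.0903) T_B=(-6.4934,-28.8521) sweep=18.8474

bisector direction at 259.7008° = (-0.178788,-0.983888)
center distance |VC| = r/sin(θ/2) = 13.011046/sin(80.5763°) = 13.189038
C = V + |VC|·bis = (-10.8843,-41.0998)
T_A = V + ((C−V)·d_A)·d_A = V + 2.1595·d_A = (-10.6855,-28.0903)
T_B = V + ((C−V)·d_B)·d_B = V + 2.1595·d_B = (-6.4934,-28.8521)
sweep = 180° − θ = 18.8474°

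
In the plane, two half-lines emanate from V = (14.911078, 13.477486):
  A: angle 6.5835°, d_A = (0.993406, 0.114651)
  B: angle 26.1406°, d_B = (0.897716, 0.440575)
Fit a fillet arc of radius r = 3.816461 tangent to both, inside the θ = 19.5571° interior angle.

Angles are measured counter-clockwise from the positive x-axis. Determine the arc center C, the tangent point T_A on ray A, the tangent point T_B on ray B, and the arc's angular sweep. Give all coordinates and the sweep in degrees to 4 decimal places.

center=(36.4719,19.8077) T_A=(36.9094,16.0164) T_B=(34.7904,23.2338) sweep=160.4429

bisector direction at 16.3620° = (0.959501,0.281706)
center distance |VC| = r/sin(θ/2) = 3.816461/sin(9.7785°) = 22.470843
C = V + |VC|·bis = (36.4719,19.8077)
T_A = V + ((C−V)·d_A)·d_A = V + 22.1444·d_A = (36.9094,16.0164)
T_B = V + ((C−V)·d_B)·d_B = V + 22.1444·d_B = (34.7904,23.2338)
sweep = 180° − θ = 160.4429°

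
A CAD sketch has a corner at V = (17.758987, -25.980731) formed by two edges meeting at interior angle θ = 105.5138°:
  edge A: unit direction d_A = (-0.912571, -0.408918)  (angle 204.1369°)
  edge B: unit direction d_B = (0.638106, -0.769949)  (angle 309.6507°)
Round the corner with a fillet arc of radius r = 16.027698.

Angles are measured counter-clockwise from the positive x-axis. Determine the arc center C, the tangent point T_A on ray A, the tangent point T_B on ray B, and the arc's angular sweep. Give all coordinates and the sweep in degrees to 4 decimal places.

bisector direction at 256.8938° = (-0.226757,-0.973951)
center distance |VC| = r/sin(θ/2) = 16.027698/sin(52.7569°) = 20.133405
C = V + |VC|·bis = (13.1936,-45.5897)
T_A = V + ((C−V)·d_A)·d_A = V + 12.1847·d_A = (6.6396,-30.9633)
T_B = V + ((C−V)·d_B)·d_B = V + 12.1847·d_B = (25.5341,-35.3623)
sweep = 180° − θ = 74.4862°

center=(13.1936,-45.5897) T_A=(6.6396,-30.9633) T_B=(25.5341,-35.3623) sweep=74.4862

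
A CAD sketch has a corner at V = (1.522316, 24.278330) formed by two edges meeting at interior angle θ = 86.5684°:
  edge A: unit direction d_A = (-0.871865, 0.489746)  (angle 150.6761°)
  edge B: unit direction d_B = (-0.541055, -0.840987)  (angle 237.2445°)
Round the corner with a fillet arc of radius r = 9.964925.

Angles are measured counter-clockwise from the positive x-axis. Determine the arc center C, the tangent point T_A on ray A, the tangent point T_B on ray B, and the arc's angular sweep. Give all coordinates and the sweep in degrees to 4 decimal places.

center=(-12.5826,20.7720) T_A=(-7.7023,29.4600) T_B=(-4.2022,15.3804) sweep=93.4316

bisector direction at 193.9603° = (-0.970463,-0.241250)
center distance |VC| = r/sin(θ/2) = 9.964925/sin(43.2842°) = 14.534231
C = V + |VC|·bis = (-12.5826,20.7720)
T_A = V + ((C−V)·d_A)·d_A = V + 10.5804·d_A = (-7.7023,29.4600)
T_B = V + ((C−V)·d_B)·d_B = V + 10.5804·d_B = (-4.2022,15.3804)
sweep = 180° − θ = 93.4316°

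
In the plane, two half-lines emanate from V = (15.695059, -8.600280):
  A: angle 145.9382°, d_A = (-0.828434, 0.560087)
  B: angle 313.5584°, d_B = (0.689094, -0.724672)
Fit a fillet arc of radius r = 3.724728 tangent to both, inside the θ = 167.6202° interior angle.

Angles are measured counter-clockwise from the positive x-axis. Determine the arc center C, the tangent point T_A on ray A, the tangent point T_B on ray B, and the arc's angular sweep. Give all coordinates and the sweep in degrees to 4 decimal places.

center=(13.2742,-11.4597) T_A=(15.3604,-8.3740) T_B=(15.9734,-8.8930) sweep=12.3798

bisector direction at 229.7483° = (-0.646147,-0.763213)
center distance |VC| = r/sin(θ/2) = 3.724728/sin(83.8101°) = 3.746571
C = V + |VC|·bis = (13.2742,-11.4597)
T_A = V + ((C−V)·d_A)·d_A = V + 0.4040·d_A = (15.3604,-8.3740)
T_B = V + ((C−V)·d_B)·d_B = V + 0.4040·d_B = (15.9734,-8.8930)
sweep = 180° − θ = 12.3798°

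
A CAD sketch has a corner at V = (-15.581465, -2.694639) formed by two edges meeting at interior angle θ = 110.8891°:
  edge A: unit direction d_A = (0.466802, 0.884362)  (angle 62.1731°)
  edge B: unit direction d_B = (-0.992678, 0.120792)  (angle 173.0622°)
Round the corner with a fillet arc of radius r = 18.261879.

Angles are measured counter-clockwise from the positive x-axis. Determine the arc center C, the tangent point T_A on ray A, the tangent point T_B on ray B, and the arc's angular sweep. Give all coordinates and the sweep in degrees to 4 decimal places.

bisector direction at 117.6176° = (-0.463569,0.886061)
center distance |VC| = r/sin(θ/2) = 18.261879/sin(55.4445°) = 22.173840
C = V + |VC|·bis = (-25.8606,16.9527)
T_A = V + ((C−V)·d_A)·d_A = V + 12.5771·d_A = (-9.7105,8.4281)
T_B = V + ((C−V)·d_B)·d_B = V + 12.5771·d_B = (-28.0665,-1.1754)
sweep = 180° − θ = 69.1109°

center=(-25.8606,16.9527) T_A=(-9.7105,8.4281) T_B=(-28.0665,-1.1754) sweep=69.1109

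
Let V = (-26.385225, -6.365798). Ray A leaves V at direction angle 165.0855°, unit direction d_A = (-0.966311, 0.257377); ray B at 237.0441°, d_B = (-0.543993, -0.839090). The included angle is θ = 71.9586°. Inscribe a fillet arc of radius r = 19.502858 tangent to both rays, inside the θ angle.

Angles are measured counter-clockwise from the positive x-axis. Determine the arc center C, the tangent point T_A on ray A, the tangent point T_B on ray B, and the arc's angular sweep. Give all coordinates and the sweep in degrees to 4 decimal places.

center=(-57.3636,-18.2975) T_A=(-52.3440,0.5483) T_B=(-40.9989,-28.9069) sweep=108.0414

bisector direction at 201.0648° = (-0.933175,-0.359424)
center distance |VC| = r/sin(θ/2) = 19.502858/sin(35.9793°) = 33.196754
C = V + |VC|·bis = (-57.3636,-18.2975)
T_A = V + ((C−V)·d_A)·d_A = V + 26.8638·d_A = (-52.3440,0.5483)
T_B = V + ((C−V)·d_B)·d_B = V + 26.8638·d_B = (-40.9989,-28.9069)
sweep = 180° − θ = 108.0414°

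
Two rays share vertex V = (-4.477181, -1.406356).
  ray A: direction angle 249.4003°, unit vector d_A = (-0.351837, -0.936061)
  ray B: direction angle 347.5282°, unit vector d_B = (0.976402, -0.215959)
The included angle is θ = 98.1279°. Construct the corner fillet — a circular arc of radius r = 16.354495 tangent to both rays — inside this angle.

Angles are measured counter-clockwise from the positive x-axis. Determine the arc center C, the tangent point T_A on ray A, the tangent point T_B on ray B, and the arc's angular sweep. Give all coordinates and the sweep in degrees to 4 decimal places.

bisector direction at 298.4642° = (0.476610,-0.879115)
center distance |VC| = r/sin(θ/2) = 16.354495/sin(49.0639°) = 21.648927
C = V + |VC|·bis = (5.8409,-20.4382)
T_A = V + ((C−V)·d_A)·d_A = V + 14.1847·d_A = (-9.4679,-14.6841)
T_B = V + ((C−V)·d_B)·d_B = V + 14.1847·d_B = (9.3728,-4.4697)
sweep = 180° − θ = 81.8721°

center=(5.8409,-20.4382) T_A=(-9.4679,-14.6841) T_B=(9.3728,-4.4697) sweep=81.8721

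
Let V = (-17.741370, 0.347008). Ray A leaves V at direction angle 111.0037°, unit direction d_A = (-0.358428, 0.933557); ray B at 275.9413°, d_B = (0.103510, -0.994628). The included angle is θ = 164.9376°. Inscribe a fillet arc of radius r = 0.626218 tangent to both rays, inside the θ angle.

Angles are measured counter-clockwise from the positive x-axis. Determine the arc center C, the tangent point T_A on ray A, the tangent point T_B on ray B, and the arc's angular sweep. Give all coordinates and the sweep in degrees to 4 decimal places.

center=(-18.3557,0.1998) T_A=(-17.7710,0.4243) T_B=(-17.7328,0.2647) sweep=15.0624

bisector direction at 193.4725° = (-0.972482,-0.232979)
center distance |VC| = r/sin(θ/2) = 0.626218/sin(82.4688°) = 0.631667
C = V + |VC|·bis = (-18.3557,0.1998)
T_A = V + ((C−V)·d_A)·d_A = V + 0.0828·d_A = (-17.7710,0.4243)
T_B = V + ((C−V)·d_B)·d_B = V + 0.0828·d_B = (-17.7328,0.2647)
sweep = 180° − θ = 15.0624°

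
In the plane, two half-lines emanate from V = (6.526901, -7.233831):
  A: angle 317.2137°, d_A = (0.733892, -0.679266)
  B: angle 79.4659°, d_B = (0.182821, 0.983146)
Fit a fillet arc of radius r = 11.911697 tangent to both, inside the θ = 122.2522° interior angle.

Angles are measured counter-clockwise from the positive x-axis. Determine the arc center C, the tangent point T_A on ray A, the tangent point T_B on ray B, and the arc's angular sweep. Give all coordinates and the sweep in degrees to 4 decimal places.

center=(19.4387,-2.9537) T_A=(11.3475,-11.6956) T_B=(7.7278,-0.7760) sweep=57.7478

bisector direction at 18.3398° = (0.949207,0.314652)
center distance |VC| = r/sin(θ/2) = 11.911697/sin(61.1261°) = 13.602725
C = V + |VC|·bis = (19.4387,-2.9537)
T_A = V + ((C−V)·d_A)·d_A = V + 6.5685·d_A = (11.3475,-11.6956)
T_B = V + ((C−V)·d_B)·d_B = V + 6.5685·d_B = (7.7278,-0.7760)
sweep = 180° − θ = 57.7478°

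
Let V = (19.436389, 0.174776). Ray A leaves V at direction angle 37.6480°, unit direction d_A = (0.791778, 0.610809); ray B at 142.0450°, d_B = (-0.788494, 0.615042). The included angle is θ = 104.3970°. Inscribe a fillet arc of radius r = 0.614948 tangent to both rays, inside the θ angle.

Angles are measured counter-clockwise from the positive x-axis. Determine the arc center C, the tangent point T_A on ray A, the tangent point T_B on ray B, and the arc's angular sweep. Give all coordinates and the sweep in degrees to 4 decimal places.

bisector direction at 89.8465° = (0.002679,0.999996)
center distance |VC| = r/sin(θ/2) = 0.614948/sin(52.1985°) = 0.778278
C = V + |VC|·bis = (19.4385,0.9531)
T_A = V + ((C−V)·d_A)·d_A = V + 0.4770·d_A = (19.8141,0.4661)
T_B = V + ((C−V)·d_B)·d_B = V + 0.4770·d_B = (19.0603,0.4682)
sweep = 180° − θ = 75.6030°

center=(19.4385,0.9531) T_A=(19.8141,0.4661) T_B=(19.0603,0.4682) sweep=75.6030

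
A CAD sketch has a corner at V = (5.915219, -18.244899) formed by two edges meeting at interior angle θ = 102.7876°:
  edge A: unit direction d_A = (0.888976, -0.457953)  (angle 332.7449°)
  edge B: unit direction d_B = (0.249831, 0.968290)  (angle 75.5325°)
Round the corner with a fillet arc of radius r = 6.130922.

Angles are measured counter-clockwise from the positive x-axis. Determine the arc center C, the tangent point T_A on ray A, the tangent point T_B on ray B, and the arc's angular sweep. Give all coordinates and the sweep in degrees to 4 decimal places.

bisector direction at 24.1387° = (0.912558,0.408947)
center distance |VC| = r/sin(θ/2) = 6.130922/sin(51.3938°) = 7.845542
C = V + |VC|·bis = (13.0747,-15.0365)
T_A = V + ((C−V)·d_A)·d_A = V + 4.8953·d_A = (10.2671,-20.4867)
T_B = V + ((C−V)·d_B)·d_B = V + 4.8953·d_B = (7.1382,-13.5048)
sweep = 180° − θ = 77.2124°

center=(13.0747,-15.0365) T_A=(10.2671,-20.4867) T_B=(7.1382,-13.5048) sweep=77.2124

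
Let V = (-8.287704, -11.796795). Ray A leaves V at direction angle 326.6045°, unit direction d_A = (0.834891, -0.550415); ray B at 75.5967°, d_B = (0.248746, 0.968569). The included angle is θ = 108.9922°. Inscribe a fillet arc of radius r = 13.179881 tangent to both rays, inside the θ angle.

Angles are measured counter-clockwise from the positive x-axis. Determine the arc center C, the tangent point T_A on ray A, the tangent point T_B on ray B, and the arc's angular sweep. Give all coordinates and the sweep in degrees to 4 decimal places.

center=(6.8167,-5.9683) T_A=(-0.4377,-16.9721) T_B=(-5.9489,-2.6899) sweep=71.0078

bisector direction at 21.1006° = (0.932950,0.360007)
center distance |VC| = r/sin(θ/2) = 13.179881/sin(54.4961°) = 16.189989
C = V + |VC|·bis = (6.8167,-5.9683)
T_A = V + ((C−V)·d_A)·d_A = V + 9.4025·d_A = (-0.4377,-16.9721)
T_B = V + ((C−V)·d_B)·d_B = V + 9.4025·d_B = (-5.9489,-2.6899)
sweep = 180° − θ = 71.0078°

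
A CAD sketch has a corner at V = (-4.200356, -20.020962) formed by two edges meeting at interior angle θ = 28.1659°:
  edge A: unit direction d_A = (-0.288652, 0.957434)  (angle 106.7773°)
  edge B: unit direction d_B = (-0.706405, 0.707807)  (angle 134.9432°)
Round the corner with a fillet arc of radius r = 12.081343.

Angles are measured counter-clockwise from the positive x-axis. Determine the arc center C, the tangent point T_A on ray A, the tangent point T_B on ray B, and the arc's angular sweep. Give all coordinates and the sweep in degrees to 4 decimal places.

center=(-29.6685,22.6003) T_A=(-18.1014,26.0876) T_B=(-38.2198,14.0660) sweep=151.8341

bisector direction at 120.8602° = (-0.512946,0.858421)
center distance |VC| = r/sin(θ/2) = 12.081343/sin(14.0830°) = 49.650772
C = V + |VC|·bis = (-29.6685,22.6003)
T_A = V + ((C−V)·d_A)·d_A = V + 48.1585·d_A = (-18.1014,26.0876)
T_B = V + ((C−V)·d_B)·d_B = V + 48.1585·d_B = (-38.2198,14.0660)
sweep = 180° − θ = 151.8341°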